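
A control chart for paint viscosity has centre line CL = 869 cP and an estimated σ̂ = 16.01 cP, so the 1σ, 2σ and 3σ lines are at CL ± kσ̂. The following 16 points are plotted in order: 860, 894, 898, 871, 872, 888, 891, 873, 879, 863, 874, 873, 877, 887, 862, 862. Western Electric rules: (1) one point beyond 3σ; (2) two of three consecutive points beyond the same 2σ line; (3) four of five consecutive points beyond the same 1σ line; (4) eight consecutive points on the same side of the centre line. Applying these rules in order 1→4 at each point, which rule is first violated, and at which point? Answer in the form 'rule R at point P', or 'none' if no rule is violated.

rule 4 at point 9

Zone of each point (C = within 1σ̂, B = 1σ̂–2σ̂, A = 2σ̂–3σ̂, * = beyond 3σ̂; sign = side of CL): 1:-C, 2:+B, 3:+B, 4:+C, 5:+C, 6:+B, 7:+B, 8:+C, 9:+C, 10:-C, 11:+C, 12:+C, 13:+C, 14:+B, 15:-C, 16:-C
Rule 4 (eight consecutive points on the same side of the centre line) is satisfied at point 9.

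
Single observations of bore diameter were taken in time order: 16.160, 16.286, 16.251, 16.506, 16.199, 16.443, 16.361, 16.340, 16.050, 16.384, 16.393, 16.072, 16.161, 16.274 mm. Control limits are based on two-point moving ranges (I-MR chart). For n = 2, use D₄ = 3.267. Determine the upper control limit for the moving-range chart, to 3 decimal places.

Moving ranges: 0.126, 0.035, 0.255, 0.307, 0.244, 0.082, 0.021, 0.290, 0.334, 0.009, 0.321, 0.089, 0.113; M̄R̄ = 2.2260 / 13 = 0.1712
UCL_MR = D₄·M̄R̄ = 3.267 × 0.1712 = 0.5594

0.559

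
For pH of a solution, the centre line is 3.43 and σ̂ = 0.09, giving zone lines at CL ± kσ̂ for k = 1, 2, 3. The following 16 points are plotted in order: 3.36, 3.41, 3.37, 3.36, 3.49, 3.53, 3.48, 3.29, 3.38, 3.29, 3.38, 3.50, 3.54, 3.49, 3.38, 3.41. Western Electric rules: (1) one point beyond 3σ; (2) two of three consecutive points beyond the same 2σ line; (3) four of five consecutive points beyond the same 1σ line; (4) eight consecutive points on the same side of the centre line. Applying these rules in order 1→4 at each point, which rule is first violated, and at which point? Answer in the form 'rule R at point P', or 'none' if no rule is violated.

none

Zone of each point (C = within 1σ̂, B = 1σ̂–2σ̂, A = 2σ̂–3σ̂, * = beyond 3σ̂; sign = side of CL): 1:-C, 2:-C, 3:-C, 4:-C, 5:+C, 6:+B, 7:+C, 8:-B, 9:-C, 10:-B, 11:-C, 12:+C, 13:+B, 14:+C, 15:-C, 16:-C
No rule fires across all 16 points.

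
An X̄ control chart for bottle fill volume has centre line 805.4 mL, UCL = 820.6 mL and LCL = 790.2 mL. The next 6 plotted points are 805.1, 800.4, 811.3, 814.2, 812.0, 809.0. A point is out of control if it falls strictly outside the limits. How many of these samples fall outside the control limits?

All 6 points lie within [790.2, 820.6].

0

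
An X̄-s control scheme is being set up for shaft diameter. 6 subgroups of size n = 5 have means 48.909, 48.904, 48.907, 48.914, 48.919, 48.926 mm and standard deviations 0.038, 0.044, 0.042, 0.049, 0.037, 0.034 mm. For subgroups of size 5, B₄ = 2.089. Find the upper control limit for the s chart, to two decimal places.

s̄ = (0.038 + 0.044 + 0.042 + 0.049 + 0.037 + 0.034) / 6 = 0.0407
UCL_s = B₄·s̄ = 2.089 × 0.0407 = 0.0850

0.08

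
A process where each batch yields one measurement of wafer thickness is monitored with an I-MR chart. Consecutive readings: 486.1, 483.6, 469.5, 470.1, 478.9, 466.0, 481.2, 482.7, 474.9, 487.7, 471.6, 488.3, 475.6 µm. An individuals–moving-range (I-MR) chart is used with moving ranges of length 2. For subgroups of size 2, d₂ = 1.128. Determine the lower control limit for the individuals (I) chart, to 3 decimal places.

X̄ = (486.1 + 483.6 + 469.5 + 470.1 + 478.9 + 466.0 + 481.2 + 482.7 + 474.9 + 487.7 + 471.6 + 488.3 + 475.6) / 13 = 478.1692
Moving ranges: 2.5, 14.1, 0.6, 8.8, 12.9, 15.2, 1.5, 7.8, 12.8, 16.1, 16.7, 12.7; M̄R̄ = 121.7000 / 12 = 10.1417
LCL = X̄ − 3·M̄R̄/d₂ = 478.1692 − 3 × 10.1417 / 1.128 = 451.1967

451.197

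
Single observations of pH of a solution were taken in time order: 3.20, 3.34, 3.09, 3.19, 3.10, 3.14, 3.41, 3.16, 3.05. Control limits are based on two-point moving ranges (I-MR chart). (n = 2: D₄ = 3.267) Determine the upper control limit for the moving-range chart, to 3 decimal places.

0.510

Moving ranges: 0.14, 0.25, 0.10, 0.09, 0.04, 0.27, 0.25, 0.11; M̄R̄ = 1.2500 / 8 = 0.1562
UCL_MR = D₄·M̄R̄ = 3.267 × 0.1562 = 0.5105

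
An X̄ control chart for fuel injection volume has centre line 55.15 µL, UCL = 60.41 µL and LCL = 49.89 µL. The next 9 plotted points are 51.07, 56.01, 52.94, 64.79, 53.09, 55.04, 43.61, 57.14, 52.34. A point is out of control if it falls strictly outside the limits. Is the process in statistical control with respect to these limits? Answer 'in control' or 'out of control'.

Compare each point to [49.89, 60.41]: sample 4 = 64.79 > UCL; sample 7 = 43.61 < LCL.

out of control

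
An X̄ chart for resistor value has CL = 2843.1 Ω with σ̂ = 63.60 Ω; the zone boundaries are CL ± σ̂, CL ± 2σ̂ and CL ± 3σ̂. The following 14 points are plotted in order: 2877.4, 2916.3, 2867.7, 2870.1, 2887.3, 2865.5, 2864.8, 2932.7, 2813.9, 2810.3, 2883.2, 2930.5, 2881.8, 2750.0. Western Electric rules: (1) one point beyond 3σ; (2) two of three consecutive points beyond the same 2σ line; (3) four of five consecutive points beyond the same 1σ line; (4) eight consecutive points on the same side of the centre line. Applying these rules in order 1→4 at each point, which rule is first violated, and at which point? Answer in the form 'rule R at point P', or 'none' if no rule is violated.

Zone of each point (C = within 1σ̂, B = 1σ̂–2σ̂, A = 2σ̂–3σ̂, * = beyond 3σ̂; sign = side of CL): 1:+C, 2:+B, 3:+C, 4:+C, 5:+C, 6:+C, 7:+C, 8:+B, 9:-C, 10:-C, 11:+C, 12:+B, 13:+C, 14:-B
Rule 4 (eight consecutive points on the same side of the centre line) is satisfied at point 8.

rule 4 at point 8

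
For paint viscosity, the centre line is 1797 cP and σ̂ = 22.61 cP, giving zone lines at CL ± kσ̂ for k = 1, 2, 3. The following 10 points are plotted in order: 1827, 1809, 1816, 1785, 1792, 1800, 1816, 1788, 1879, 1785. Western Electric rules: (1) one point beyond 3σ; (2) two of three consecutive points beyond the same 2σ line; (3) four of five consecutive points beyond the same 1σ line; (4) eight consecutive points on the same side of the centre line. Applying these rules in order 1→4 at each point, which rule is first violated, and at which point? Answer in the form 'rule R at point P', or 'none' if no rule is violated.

rule 1 at point 9

Zone of each point (C = within 1σ̂, B = 1σ̂–2σ̂, A = 2σ̂–3σ̂, * = beyond 3σ̂; sign = side of CL): 1:+B, 2:+C, 3:+C, 4:-C, 5:-C, 6:+C, 7:+C, 8:-C, 9:+*, 10:-C
Rule 1 (one point beyond the 3σ limits) is satisfied at point 9.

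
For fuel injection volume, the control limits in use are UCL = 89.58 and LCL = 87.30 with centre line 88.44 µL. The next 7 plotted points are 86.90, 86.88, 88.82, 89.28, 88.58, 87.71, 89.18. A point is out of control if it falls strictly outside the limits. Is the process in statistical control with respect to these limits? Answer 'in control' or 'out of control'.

Compare each point to [87.30, 89.58]: sample 1 = 86.90 < LCL; sample 2 = 86.88 < LCL.

out of control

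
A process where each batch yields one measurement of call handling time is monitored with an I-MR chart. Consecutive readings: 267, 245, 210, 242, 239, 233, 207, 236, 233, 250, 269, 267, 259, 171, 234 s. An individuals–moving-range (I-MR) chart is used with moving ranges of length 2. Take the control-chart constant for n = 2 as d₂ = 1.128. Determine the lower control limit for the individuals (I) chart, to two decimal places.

X̄ = (267 + 245 + 210 + 242 + 239 + 233 + 207 + 236 + 233 + 250 + 269 + 267 + 259 + 171 + 234) / 15 = 237.4667
Moving ranges: 22, 35, 32, 3, 6, 26, 29, 3, 17, 19, 2, 8, 88, 63; M̄R̄ = 353.0000 / 14 = 25.2143
LCL = X̄ − 3·M̄R̄/d₂ = 237.4667 − 3 × 25.2143 / 1.128 = 170.4074

170.41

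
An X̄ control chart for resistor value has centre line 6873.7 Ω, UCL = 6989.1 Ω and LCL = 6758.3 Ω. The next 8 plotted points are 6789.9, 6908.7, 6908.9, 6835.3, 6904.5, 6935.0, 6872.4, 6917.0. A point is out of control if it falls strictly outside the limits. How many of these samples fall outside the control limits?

All 8 points lie within [6758.3, 6989.1].

0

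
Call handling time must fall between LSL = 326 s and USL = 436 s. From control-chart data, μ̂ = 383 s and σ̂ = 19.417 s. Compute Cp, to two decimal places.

0.94

Cp = (USL − LSL) / (6σ̂) = (436 − 326) / (6 × 19.417) = 110.0000 / 116.5020 = 0.9442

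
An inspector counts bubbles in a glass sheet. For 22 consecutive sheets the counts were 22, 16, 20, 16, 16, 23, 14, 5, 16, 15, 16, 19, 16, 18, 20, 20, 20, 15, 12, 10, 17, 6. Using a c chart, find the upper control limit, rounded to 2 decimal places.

28.00

c̄ = (22 + 16 + 20 + 16 + 16 + 23 + 14 + 5 + 16 + 15 + 16 + 19 + 16 + 18 + 20 + 20 + 20 + 15 + 12 + 10 + 17 + 6) / 22 = 352 / 22 = 16.0000
UCL = c̄ + 3√c̄ = 16.0000 + 3 × √16.0000 = 16.0000 + 3 × 4.0000 = 28.0000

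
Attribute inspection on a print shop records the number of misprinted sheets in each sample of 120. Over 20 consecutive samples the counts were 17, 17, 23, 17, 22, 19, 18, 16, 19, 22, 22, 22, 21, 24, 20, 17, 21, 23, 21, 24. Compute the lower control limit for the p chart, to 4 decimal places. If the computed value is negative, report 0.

p̄ = Σdᵢ / (k·n) = 405 / (20 × 120) = 0.16875
LCL = p̄ − 3·√(p̄(1−p̄)/n) = 0.16875 − 3 × 0.03419 = 0.06618

0.0662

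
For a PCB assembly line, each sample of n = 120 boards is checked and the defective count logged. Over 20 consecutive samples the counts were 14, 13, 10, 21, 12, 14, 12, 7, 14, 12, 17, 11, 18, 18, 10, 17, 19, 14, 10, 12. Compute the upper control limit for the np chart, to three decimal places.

24.218

p̄ = Σdᵢ / (k·n) = 275 / (20 × 120) = 0.11458
UCL = np̄ + 3·√(np̄(1−p̄)) = 13.7500 + 3 × √(13.7500×0.88542) = 13.7500 + 3 × 3.4892 = 24.2176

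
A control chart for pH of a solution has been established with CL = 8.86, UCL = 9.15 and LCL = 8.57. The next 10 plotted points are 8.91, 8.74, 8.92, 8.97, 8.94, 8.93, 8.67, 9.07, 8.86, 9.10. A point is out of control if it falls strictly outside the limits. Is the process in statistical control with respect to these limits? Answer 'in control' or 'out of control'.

in control

All 10 points lie within [8.57, 9.15].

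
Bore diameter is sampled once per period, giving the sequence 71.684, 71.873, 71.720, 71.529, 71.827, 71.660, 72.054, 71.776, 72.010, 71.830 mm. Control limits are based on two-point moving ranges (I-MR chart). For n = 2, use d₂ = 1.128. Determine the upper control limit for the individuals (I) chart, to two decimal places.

72.41

X̄ = (71.684 + 71.873 + 71.720 + 71.529 + 71.827 + 71.660 + 72.054 + 71.776 + 72.010 + 71.830) / 10 = 71.7963
Moving ranges: 0.189, 0.153, 0.191, 0.298, 0.167, 0.394, 0.278, 0.234, 0.180; M̄R̄ = 2.0840 / 9 = 0.2316
UCL = X̄ + 3·M̄R̄/d₂ = 71.7963 + 3 × 0.2316 / 1.128 = 72.4121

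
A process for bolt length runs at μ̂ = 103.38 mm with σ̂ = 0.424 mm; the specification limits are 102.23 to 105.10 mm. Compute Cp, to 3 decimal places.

Cp = (USL − LSL) / (6σ̂) = (105.10 − 102.23) / (6 × 0.424) = 2.8700 / 2.5440 = 1.1281

1.128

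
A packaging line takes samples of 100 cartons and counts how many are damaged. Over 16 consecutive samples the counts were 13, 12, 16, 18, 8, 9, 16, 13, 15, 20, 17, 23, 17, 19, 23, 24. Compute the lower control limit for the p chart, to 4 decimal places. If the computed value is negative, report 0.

p̄ = Σdᵢ / (k·n) = 263 / (16 × 100) = 0.16437
LCL = p̄ − 3·√(p̄(1−p̄)/n) = 0.16437 − 3 × 0.03706 = 0.05319

0.0532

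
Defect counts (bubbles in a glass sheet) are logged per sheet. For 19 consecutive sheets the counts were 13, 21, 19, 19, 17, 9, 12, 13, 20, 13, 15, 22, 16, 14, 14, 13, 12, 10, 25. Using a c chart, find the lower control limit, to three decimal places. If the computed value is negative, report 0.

3.771

c̄ = (13 + 21 + 19 + 19 + 17 + 9 + 12 + 13 + 20 + 13 + 15 + 22 + 16 + 14 + 14 + 13 + 12 + 10 + 25) / 19 = 297 / 19 = 15.6316
LCL = c̄ − 3√c̄ = 15.6316 − 3 × 3.9537 = 3.7705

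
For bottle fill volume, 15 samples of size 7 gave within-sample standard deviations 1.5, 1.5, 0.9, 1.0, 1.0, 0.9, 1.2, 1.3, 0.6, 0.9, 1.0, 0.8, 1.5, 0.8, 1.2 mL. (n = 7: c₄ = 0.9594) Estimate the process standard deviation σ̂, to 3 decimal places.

1.119

s̄ = (1.5 + 1.5 + 0.9 + 1.0 + 1.0 + 0.9 + 1.2 + 1.3 + 0.6 + 0.9 + 1.0 + 0.8 + 1.5 + 0.8 + 1.2) / 15 = 1.0733
σ̂ = s̄ / c₄ = 1.0733 / 0.9594 = 1.1188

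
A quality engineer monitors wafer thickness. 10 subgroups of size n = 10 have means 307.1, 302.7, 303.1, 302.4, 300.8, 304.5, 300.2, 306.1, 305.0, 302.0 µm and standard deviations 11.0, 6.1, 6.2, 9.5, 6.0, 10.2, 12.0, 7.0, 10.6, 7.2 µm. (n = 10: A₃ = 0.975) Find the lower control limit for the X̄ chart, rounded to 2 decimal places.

X̄̄ = (307.1 + 302.7 + 303.1 + 302.4 + 300.8 + 304.5 + 300.2 + 306.1 + 305.0 + 302.0) / 10 = 303.3900
s̄ = (11.0 + 6.1 + 6.2 + 9.5 + 6.0 + 10.2 + 12.0 + 7.0 + 10.6 + 7.2) / 10 = 8.5800
LCL = X̄̄ − A₃·s̄ = 303.3900 − 0.975 × 8.5800 = 295.0245

295.02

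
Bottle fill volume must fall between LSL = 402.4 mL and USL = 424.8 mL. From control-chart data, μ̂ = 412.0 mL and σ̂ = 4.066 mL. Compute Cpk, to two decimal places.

0.79

Cpu = (USL − μ̂) / (3σ̂) = (424.8 − 412.0) / (3 × 4.066) = 1.0494; Cpl = (μ̂ − LSL) / (3σ̂) = (412.0 − 402.4) / (3 × 4.066) = 0.7870; Cpk = min(Cpu, Cpl) = 0.7870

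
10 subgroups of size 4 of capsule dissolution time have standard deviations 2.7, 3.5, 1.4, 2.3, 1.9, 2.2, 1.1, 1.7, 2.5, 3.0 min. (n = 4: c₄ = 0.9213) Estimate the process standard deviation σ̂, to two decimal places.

s̄ = (2.7 + 3.5 + 1.4 + 2.3 + 1.9 + 2.2 + 1.1 + 1.7 + 2.5 + 3.0) / 10 = 2.2300
σ̂ = s̄ / c₄ = 2.2300 / 0.9213 = 2.4205

2.42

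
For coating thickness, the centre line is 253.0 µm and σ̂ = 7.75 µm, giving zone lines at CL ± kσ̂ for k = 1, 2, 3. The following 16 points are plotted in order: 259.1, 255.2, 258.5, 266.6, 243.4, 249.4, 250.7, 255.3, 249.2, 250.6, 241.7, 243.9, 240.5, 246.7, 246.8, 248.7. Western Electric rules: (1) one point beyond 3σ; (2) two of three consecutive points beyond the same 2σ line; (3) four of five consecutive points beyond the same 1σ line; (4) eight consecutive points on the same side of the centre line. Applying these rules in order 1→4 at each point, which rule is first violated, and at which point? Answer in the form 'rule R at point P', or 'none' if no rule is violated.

Zone of each point (C = within 1σ̂, B = 1σ̂–2σ̂, A = 2σ̂–3σ̂, * = beyond 3σ̂; sign = side of CL): 1:+C, 2:+C, 3:+C, 4:+B, 5:-B, 6:-C, 7:-C, 8:+C, 9:-C, 10:-C, 11:-B, 12:-B, 13:-B, 14:-C, 15:-C, 16:-C
Rule 4 (eight consecutive points on the same side of the centre line) is satisfied at point 16.

rule 4 at point 16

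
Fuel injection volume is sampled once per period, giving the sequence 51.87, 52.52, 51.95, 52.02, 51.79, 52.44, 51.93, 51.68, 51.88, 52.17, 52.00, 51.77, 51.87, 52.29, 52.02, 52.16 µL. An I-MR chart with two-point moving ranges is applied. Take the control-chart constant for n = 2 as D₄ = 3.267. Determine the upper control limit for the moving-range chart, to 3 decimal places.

1.035

Moving ranges: 0.65, 0.57, 0.07, 0.23, 0.65, 0.51, 0.25, 0.20, 0.29, 0.17, 0.23, 0.10, 0.42, 0.27, 0.14; M̄R̄ = 4.7500 / 15 = 0.3167
UCL_MR = D₄·M̄R̄ = 3.267 × 0.3167 = 1.0345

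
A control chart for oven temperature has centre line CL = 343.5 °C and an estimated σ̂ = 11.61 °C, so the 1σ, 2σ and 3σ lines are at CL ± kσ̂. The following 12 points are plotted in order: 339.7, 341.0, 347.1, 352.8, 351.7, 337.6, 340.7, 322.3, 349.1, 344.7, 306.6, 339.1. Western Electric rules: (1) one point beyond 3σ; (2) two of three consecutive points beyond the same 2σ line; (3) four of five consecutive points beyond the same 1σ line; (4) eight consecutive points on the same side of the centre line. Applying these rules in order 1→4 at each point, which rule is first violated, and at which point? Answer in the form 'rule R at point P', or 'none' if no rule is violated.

rule 1 at point 11

Zone of each point (C = within 1σ̂, B = 1σ̂–2σ̂, A = 2σ̂–3σ̂, * = beyond 3σ̂; sign = side of CL): 1:-C, 2:-C, 3:+C, 4:+C, 5:+C, 6:-C, 7:-C, 8:-B, 9:+C, 10:+C, 11:-*, 12:-C
Rule 1 (one point beyond the 3σ limits) is satisfied at point 11.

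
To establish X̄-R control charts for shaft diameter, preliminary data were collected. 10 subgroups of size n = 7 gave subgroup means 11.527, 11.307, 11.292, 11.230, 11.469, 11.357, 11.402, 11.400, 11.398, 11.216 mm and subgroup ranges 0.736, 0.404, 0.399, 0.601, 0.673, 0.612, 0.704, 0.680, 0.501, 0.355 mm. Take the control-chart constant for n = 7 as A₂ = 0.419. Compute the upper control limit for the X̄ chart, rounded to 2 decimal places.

11.60

X̄̄ = (11.527 + 11.307 + 11.292 + 11.230 + 11.469 + 11.357 + 11.402 + 11.400 + 11.398 + 11.216) / 10 = 113.5980 / 10 = 11.3598
R̄ = (0.736 + 0.404 + 0.399 + 0.601 + 0.673 + 0.612 + 0.704 + 0.680 + 0.501 + 0.355) / 10 = 5.6650 / 10 = 0.5665
UCL = X̄̄ + A₂·R̄ = 11.3598 + 0.419 × 0.5665 = 11.5972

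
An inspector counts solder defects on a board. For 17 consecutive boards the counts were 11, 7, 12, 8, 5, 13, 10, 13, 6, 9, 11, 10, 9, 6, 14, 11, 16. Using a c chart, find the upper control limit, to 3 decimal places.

19.574

c̄ = (11 + 7 + 12 + 8 + 5 + 13 + 10 + 13 + 6 + 9 + 11 + 10 + 9 + 6 + 14 + 11 + 16) / 17 = 171 / 17 = 10.0588
UCL = c̄ + 3√c̄ = 10.0588 + 3 × √10.0588 = 10.0588 + 3 × 3.1716 = 19.5735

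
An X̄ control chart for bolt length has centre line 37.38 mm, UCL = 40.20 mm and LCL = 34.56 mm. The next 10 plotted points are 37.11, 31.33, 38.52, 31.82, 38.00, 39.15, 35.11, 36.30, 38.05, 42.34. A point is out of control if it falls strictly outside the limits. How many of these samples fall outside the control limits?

3

Compare each point to [34.56, 40.20]: sample 2 = 31.33 < LCL; sample 4 = 31.82 < LCL; sample 10 = 42.34 > UCL.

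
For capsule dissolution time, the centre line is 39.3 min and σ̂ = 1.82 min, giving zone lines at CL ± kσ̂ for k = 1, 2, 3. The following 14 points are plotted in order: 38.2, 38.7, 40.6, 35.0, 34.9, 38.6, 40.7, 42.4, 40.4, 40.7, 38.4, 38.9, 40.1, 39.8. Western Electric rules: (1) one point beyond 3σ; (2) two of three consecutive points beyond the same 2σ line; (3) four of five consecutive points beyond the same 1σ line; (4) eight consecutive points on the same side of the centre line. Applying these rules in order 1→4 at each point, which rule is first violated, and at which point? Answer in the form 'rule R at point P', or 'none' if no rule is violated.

rule 2 at point 5

Zone of each point (C = within 1σ̂, B = 1σ̂–2σ̂, A = 2σ̂–3σ̂, * = beyond 3σ̂; sign = side of CL): 1:-C, 2:-C, 3:+C, 4:-A, 5:-A, 6:-C, 7:+C, 8:+B, 9:+C, 10:+C, 11:-C, 12:-C, 13:+C, 14:+C
Rule 2 (two of three consecutive points beyond the same 2σ limit) is satisfied at point 5.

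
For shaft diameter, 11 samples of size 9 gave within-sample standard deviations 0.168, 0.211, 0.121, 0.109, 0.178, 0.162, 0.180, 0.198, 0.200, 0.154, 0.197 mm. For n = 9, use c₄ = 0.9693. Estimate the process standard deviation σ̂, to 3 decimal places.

0.176

s̄ = (0.168 + 0.211 + 0.121 + 0.109 + 0.178 + 0.162 + 0.180 + 0.198 + 0.200 + 0.154 + 0.197) / 11 = 0.1707
σ̂ = s̄ / c₄ = 0.1707 / 0.9693 = 0.1761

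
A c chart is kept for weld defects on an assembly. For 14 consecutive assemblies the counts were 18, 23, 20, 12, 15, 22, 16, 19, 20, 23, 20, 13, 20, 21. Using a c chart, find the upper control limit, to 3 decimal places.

c̄ = (18 + 23 + 20 + 12 + 15 + 22 + 16 + 19 + 20 + 23 + 20 + 13 + 20 + 21) / 14 = 262 / 14 = 18.7143
UCL = c̄ + 3√c̄ = 18.7143 + 3 × √18.7143 = 18.7143 + 3 × 4.3260 = 31.6923

31.692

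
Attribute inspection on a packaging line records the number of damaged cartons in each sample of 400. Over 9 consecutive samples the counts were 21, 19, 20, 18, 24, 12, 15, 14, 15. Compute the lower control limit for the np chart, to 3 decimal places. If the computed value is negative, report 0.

5.265

p̄ = Σdᵢ / (k·n) = 158 / (9 × 400) = 0.04389
LCL = np̄ − 3·√(np̄(1−p̄)) = 17.5556 − 3 × 4.0970 = 5.2647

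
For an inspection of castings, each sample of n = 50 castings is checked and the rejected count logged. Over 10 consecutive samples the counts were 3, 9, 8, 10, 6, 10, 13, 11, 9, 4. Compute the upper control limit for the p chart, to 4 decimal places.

p̄ = Σdᵢ / (k·n) = 83 / (10 × 50) = 0.16600
UCL = p̄ + 3·√(p̄(1−p̄)/n) = 0.16600 + 3 × √(0.16600×0.83400/50) = 0.16600 + 3 × 0.05262 = 0.32386

0.3239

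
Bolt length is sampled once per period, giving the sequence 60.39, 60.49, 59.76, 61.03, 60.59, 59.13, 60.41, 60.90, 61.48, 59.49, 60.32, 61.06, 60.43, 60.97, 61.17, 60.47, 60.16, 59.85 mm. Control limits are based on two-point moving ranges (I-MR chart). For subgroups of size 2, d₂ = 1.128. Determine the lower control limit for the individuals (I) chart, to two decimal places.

X̄ = (60.39 + 60.49 + 59.76 + 61.03 + 60.59 + 59.13 + 60.41 + 60.90 + 61.48 + 59.49 + 60.32 + 61.06 + 60.43 + 60.97 + 61.17 + 60.47 + 60.16 + 59.85) / 18 = 60.4500
Moving ranges: 0.10, 0.73, 1.27, 0.44, 1.46, 1.28, 0.49, 0.58, 1.99, 0.83, 0.74, 0.63, 0.54, 0.20, 0.70, 0.31, 0.31; M̄R̄ = 12.6000 / 17 = 0.7412
LCL = X̄ − 3·M̄R̄/d₂ = 60.4500 − 3 × 0.7412 / 1.128 = 58.4788

58.48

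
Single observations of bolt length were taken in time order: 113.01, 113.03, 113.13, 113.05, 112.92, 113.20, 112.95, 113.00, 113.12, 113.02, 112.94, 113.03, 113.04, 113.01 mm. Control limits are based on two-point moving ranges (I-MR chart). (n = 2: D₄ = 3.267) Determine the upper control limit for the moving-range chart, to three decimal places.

Moving ranges: 0.02, 0.10, 0.08, 0.13, 0.28, 0.25, 0.05, 0.12, 0.10, 0.08, 0.09, 0.01, 0.03; M̄R̄ = 1.3400 / 13 = 0.1031
UCL_MR = D₄·M̄R̄ = 3.267 × 0.1031 = 0.3368

0.337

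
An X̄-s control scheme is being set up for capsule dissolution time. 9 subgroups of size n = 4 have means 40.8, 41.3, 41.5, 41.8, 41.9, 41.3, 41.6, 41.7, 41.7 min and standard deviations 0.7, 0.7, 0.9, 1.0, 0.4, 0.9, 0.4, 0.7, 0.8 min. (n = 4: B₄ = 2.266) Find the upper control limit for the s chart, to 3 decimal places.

s̄ = (0.7 + 0.7 + 0.9 + 1.0 + 0.4 + 0.9 + 0.4 + 0.7 + 0.8) / 9 = 0.7222
UCL_s = B₄·s̄ = 2.266 × 0.7222 = 1.6366

1.637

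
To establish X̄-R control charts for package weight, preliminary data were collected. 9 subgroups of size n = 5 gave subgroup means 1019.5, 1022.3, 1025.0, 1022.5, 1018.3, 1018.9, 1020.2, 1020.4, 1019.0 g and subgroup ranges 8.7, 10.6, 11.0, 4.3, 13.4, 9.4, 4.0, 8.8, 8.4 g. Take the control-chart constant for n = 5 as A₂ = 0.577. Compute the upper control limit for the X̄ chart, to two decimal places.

X̄̄ = (1019.5 + 1022.3 + 1025.0 + 1022.5 + 1018.3 + 1018.9 + 1020.2 + 1020.4 + 1019.0) / 9 = 9186.1000 / 9 = 1020.6778
R̄ = (8.7 + 10.6 + 11.0 + 4.3 + 13.4 + 9.4 + 4.0 + 8.8 + 8.4) / 9 = 78.6000 / 9 = 8.7333
UCL = X̄̄ + A₂·R̄ = 1020.6778 + 0.577 × 8.7333 = 1025.7169

1025.72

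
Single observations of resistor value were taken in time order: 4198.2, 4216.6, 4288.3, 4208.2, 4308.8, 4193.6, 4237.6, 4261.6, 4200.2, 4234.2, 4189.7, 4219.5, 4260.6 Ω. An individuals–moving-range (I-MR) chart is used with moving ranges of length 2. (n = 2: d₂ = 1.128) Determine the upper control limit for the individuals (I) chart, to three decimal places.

4379.425

X̄ = (4198.2 + 4216.6 + 4288.3 + 4208.2 + 4308.8 + 4193.6 + 4237.6 + 4261.6 + 4200.2 + 4234.2 + 4189.7 + 4219.5 + 4260.6) / 13 = 4232.0846
Moving ranges: 18.4, 71.7, 80.1, 100.6, 115.2, 44.0, 24.0, 61.4, 34.0, 44.5, 29.8, 41.1; M̄R̄ = 664.8000 / 12 = 55.4000
UCL = X̄ + 3·M̄R̄/d₂ = 4232.0846 + 3 × 55.4000 / 1.128 = 4379.4250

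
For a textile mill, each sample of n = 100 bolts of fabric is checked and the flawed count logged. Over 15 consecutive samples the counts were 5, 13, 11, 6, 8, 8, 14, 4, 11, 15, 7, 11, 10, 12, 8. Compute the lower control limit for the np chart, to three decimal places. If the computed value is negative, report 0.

0.723

p̄ = Σdᵢ / (k·n) = 143 / (15 × 100) = 0.09533
LCL = np̄ − 3·√(np̄(1−p̄)) = 9.5333 − 3 × 2.9367 = 0.7231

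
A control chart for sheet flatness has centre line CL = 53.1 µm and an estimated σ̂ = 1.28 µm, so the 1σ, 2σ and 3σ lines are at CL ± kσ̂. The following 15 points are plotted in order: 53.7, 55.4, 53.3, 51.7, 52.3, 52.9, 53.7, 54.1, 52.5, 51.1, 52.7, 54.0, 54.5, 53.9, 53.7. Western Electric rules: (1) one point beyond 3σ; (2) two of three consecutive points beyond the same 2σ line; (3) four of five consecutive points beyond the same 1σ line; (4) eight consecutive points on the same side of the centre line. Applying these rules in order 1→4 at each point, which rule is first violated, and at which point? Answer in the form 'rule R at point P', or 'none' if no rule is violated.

none

Zone of each point (C = within 1σ̂, B = 1σ̂–2σ̂, A = 2σ̂–3σ̂, * = beyond 3σ̂; sign = side of CL): 1:+C, 2:+B, 3:+C, 4:-B, 5:-C, 6:-C, 7:+C, 8:+C, 9:-C, 10:-B, 11:-C, 12:+C, 13:+B, 14:+C, 15:+C
No rule fires across all 15 points.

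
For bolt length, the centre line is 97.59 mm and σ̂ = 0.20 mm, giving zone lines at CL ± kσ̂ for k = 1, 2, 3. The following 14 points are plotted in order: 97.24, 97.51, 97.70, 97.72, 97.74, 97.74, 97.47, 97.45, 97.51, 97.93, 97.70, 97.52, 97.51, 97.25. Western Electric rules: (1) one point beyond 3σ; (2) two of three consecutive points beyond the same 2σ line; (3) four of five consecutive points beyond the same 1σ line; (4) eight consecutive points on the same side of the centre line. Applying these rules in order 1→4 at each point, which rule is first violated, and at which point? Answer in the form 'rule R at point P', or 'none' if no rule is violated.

none

Zone of each point (C = within 1σ̂, B = 1σ̂–2σ̂, A = 2σ̂–3σ̂, * = beyond 3σ̂; sign = side of CL): 1:-B, 2:-C, 3:+C, 4:+C, 5:+C, 6:+C, 7:-C, 8:-C, 9:-C, 10:+B, 11:+C, 12:-C, 13:-C, 14:-B
No rule fires across all 14 points.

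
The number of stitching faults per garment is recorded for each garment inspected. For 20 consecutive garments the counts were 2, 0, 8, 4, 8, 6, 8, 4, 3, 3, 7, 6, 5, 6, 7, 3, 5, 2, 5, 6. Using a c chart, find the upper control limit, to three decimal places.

11.541

c̄ = (2 + 0 + 8 + 4 + 8 + 6 + 8 + 4 + 3 + 3 + 7 + 6 + 5 + 6 + 7 + 3 + 5 + 2 + 5 + 6) / 20 = 98 / 20 = 4.9000
UCL = c̄ + 3√c̄ = 4.9000 + 3 × √4.9000 = 4.9000 + 3 × 2.2136 = 11.5408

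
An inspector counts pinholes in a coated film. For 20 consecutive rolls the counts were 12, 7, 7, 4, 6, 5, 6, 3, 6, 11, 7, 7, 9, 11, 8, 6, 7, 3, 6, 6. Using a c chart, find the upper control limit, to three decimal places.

c̄ = (12 + 7 + 7 + 4 + 6 + 5 + 6 + 3 + 6 + 11 + 7 + 7 + 9 + 11 + 8 + 6 + 7 + 3 + 6 + 6) / 20 = 137 / 20 = 6.8500
UCL = c̄ + 3√c̄ = 6.8500 + 3 × √6.8500 = 6.8500 + 3 × 2.6173 = 14.7018

14.702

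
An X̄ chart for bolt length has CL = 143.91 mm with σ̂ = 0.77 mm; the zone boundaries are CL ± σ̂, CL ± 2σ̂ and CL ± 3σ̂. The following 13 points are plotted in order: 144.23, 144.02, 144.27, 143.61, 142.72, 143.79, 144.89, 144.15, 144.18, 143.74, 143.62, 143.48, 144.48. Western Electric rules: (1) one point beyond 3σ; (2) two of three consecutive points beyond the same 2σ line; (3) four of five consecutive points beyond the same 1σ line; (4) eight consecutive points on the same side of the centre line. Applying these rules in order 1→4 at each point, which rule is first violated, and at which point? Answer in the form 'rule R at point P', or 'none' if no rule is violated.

Zone of each point (C = within 1σ̂, B = 1σ̂–2σ̂, A = 2σ̂–3σ̂, * = beyond 3σ̂; sign = side of CL): 1:+C, 2:+C, 3:+C, 4:-C, 5:-B, 6:-C, 7:+B, 8:+C, 9:+C, 10:-C, 11:-C, 12:-C, 13:+C
No rule fires across all 13 points.

none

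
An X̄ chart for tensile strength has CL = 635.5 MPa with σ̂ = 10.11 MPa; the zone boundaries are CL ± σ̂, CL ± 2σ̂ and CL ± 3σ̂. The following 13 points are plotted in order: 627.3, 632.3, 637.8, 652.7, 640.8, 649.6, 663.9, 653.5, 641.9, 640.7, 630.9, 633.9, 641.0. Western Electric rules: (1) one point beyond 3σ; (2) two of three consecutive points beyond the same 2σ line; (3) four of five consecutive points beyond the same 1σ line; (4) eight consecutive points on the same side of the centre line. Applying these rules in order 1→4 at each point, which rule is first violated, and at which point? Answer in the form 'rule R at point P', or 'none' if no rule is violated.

rule 3 at point 8

Zone of each point (C = within 1σ̂, B = 1σ̂–2σ̂, A = 2σ̂–3σ̂, * = beyond 3σ̂; sign = side of CL): 1:-C, 2:-C, 3:+C, 4:+B, 5:+C, 6:+B, 7:+A, 8:+B, 9:+C, 10:+C, 11:-C, 12:-C, 13:+C
Rule 3 (four of five consecutive points beyond the same 1σ limit) is satisfied at point 8.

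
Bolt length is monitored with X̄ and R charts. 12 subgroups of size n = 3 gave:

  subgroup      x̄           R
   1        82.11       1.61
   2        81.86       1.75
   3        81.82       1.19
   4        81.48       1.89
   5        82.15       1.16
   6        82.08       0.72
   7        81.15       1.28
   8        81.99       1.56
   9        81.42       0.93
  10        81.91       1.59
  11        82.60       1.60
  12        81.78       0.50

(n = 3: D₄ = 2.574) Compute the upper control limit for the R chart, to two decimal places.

R̄ = (1.61 + 1.75 + 1.19 + 1.89 + 1.16 + 0.72 + 1.28 + 1.56 + 0.93 + 1.59 + 1.60 + 0.50) / 12 = 15.7800 / 12 = 1.3150
UCL_R = D₄·R̄ = 2.574 × 1.3150 = 3.3848

3.38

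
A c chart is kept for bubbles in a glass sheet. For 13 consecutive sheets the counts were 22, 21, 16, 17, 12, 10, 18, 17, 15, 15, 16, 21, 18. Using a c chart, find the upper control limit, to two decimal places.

29.05

c̄ = (22 + 21 + 16 + 17 + 12 + 10 + 18 + 17 + 15 + 15 + 16 + 21 + 18) / 13 = 218 / 13 = 16.7692
UCL = c̄ + 3√c̄ = 16.7692 + 3 × √16.7692 = 16.7692 + 3 × 4.0950 = 29.0543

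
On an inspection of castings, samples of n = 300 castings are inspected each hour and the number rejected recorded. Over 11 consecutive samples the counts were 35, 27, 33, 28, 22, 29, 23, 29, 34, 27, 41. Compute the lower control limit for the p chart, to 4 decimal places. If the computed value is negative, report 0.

0.0476

p̄ = Σdᵢ / (k·n) = 328 / (11 × 300) = 0.09939
LCL = p̄ − 3·√(p̄(1−p̄)/n) = 0.09939 − 3 × 0.01727 = 0.04757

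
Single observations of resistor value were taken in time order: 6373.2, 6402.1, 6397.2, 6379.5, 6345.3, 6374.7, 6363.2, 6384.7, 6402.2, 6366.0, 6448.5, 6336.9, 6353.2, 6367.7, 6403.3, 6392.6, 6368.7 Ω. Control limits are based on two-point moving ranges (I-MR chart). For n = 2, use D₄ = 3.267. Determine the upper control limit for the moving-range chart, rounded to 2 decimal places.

Moving ranges: 28.9, 4.9, 17.7, 34.2, 29.4, 11.5, 21.5, 17.5, 36.2, 82.5, 111.6, 16.3, 14.5, 35.6, 10.7, 23.9; M̄R̄ = 496.9000 / 16 = 31.0562
UCL_MR = D₄·M̄R̄ = 3.267 × 31.0562 = 101.4608

101.46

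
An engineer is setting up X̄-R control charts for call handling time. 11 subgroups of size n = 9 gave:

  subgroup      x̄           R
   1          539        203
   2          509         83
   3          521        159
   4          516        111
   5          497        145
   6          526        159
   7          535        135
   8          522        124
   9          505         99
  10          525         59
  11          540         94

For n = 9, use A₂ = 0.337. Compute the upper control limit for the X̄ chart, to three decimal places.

X̄̄ = (539 + 509 + 521 + 516 + 497 + 526 + 535 + 522 + 505 + 525 + 540) / 11 = 5735.0000 / 11 = 521.3636
R̄ = (203 + 83 + 159 + 111 + 145 + 159 + 135 + 124 + 99 + 59 + 94) / 11 = 1371.0000 / 11 = 124.6364
UCL = X̄̄ + A₂·R̄ = 521.3636 + 0.337 × 124.6364 = 563.3661

563.366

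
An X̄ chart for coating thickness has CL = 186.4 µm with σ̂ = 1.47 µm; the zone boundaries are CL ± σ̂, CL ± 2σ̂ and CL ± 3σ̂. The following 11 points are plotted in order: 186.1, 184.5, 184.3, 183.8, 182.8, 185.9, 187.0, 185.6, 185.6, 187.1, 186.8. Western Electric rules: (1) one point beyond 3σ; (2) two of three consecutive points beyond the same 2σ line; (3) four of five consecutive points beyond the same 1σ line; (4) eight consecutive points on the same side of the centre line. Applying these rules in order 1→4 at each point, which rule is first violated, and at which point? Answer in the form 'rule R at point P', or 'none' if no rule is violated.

rule 3 at point 5

Zone of each point (C = within 1σ̂, B = 1σ̂–2σ̂, A = 2σ̂–3σ̂, * = beyond 3σ̂; sign = side of CL): 1:-C, 2:-B, 3:-B, 4:-B, 5:-A, 6:-C, 7:+C, 8:-C, 9:-C, 10:+C, 11:+C
Rule 3 (four of five consecutive points beyond the same 1σ limit) is satisfied at point 5.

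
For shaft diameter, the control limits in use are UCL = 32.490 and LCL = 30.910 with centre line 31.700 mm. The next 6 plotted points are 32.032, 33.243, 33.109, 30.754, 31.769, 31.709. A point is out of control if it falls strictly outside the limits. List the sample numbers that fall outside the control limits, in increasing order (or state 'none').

2, 3, 4

Compare each point to [30.910, 32.490]: sample 2 = 33.243 > UCL; sample 3 = 33.109 > UCL; sample 4 = 30.754 < LCL.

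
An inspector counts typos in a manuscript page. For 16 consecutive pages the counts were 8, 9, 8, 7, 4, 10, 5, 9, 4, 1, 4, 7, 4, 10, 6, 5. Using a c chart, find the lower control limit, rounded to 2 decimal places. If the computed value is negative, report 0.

0.00

c̄ = (8 + 9 + 8 + 7 + 4 + 10 + 5 + 9 + 4 + 1 + 4 + 7 + 4 + 10 + 6 + 5) / 16 = 101 / 16 = 6.3125
LCL = c̄ − 3√c̄ = 6.3125 − 3 × 2.5125 = -1.2249 → 0 (cannot be negative)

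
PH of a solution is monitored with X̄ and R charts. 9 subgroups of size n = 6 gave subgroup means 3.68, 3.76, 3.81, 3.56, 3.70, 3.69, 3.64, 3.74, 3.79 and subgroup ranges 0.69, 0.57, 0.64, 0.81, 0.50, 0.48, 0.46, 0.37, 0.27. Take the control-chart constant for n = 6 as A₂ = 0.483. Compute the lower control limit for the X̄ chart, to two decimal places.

3.45

X̄̄ = (3.68 + 3.76 + 3.81 + 3.56 + 3.70 + 3.69 + 3.64 + 3.74 + 3.79) / 9 = 33.3700 / 9 = 3.7078
R̄ = (0.69 + 0.57 + 0.64 + 0.81 + 0.50 + 0.48 + 0.46 + 0.37 + 0.27) / 9 = 4.7900 / 9 = 0.5322
LCL = X̄̄ − A₂·R̄ = 3.7078 − 0.483 × 0.5322 = 3.4507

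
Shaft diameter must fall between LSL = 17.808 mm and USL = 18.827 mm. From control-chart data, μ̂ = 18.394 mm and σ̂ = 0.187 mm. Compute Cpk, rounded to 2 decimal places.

0.77

Cpu = (USL − μ̂) / (3σ̂) = (18.827 − 18.394) / (3 × 0.187) = 0.7718; Cpl = (μ̂ − LSL) / (3σ̂) = (18.394 − 17.808) / (3 × 0.187) = 1.0446; Cpk = min(Cpu, Cpl) = 0.7718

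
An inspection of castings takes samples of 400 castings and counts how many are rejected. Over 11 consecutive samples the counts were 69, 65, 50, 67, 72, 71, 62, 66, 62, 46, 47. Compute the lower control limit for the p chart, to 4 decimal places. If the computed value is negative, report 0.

p̄ = Σdᵢ / (k·n) = 677 / (11 × 400) = 0.15386
LCL = p̄ − 3·√(p̄(1−p̄)/n) = 0.15386 − 3 × 0.01804 = 0.09974

0.0997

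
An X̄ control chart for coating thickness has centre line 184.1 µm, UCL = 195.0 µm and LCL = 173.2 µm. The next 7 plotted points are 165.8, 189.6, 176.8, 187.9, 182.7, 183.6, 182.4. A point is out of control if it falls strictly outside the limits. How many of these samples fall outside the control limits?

Compare each point to [173.2, 195.0]: sample 1 = 165.8 < LCL.

1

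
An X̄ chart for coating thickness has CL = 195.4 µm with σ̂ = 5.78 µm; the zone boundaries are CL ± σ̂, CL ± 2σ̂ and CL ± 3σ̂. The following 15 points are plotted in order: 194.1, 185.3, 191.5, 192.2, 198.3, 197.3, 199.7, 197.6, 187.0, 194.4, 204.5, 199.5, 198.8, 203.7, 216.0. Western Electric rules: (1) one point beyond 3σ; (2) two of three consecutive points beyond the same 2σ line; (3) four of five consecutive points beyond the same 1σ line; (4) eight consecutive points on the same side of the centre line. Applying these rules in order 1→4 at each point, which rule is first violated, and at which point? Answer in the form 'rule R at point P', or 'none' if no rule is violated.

rule 1 at point 15

Zone of each point (C = within 1σ̂, B = 1σ̂–2σ̂, A = 2σ̂–3σ̂, * = beyond 3σ̂; sign = side of CL): 1:-C, 2:-B, 3:-C, 4:-C, 5:+C, 6:+C, 7:+C, 8:+C, 9:-B, 10:-C, 11:+B, 12:+C, 13:+C, 14:+B, 15:+*
Rule 1 (one point beyond the 3σ limits) is satisfied at point 15.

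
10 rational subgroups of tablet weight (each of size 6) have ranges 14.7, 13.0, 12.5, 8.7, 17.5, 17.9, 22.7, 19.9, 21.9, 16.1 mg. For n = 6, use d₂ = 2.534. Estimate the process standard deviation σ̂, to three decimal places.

6.507

R̄ = (14.7 + 13.0 + 12.5 + 8.7 + 17.5 + 17.9 + 22.7 + 19.9 + 21.9 + 16.1) / 10 = 16.4900
σ̂ = R̄ / d₂ = 16.4900 / 2.534 = 6.5075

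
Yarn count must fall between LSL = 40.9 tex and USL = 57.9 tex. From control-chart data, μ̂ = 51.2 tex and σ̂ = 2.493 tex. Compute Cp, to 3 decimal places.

1.137

Cp = (USL − LSL) / (6σ̂) = (57.9 − 40.9) / (6 × 2.493) = 17.0000 / 14.9580 = 1.1365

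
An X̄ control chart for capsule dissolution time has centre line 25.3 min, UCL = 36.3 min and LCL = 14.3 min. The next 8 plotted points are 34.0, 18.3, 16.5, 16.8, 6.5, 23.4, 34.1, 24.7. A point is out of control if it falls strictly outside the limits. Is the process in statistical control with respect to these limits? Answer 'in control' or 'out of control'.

out of control

Compare each point to [14.3, 36.3]: sample 5 = 6.5 < LCL.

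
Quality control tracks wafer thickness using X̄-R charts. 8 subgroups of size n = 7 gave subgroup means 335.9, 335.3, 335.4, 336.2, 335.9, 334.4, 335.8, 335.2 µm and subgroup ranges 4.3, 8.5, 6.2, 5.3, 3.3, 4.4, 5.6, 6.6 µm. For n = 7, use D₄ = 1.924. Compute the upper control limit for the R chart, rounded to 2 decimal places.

10.63

R̄ = (4.3 + 8.5 + 6.2 + 5.3 + 3.3 + 4.4 + 5.6 + 6.6) / 8 = 44.2000 / 8 = 5.5250
UCL_R = D₄·R̄ = 1.924 × 5.5250 = 10.6301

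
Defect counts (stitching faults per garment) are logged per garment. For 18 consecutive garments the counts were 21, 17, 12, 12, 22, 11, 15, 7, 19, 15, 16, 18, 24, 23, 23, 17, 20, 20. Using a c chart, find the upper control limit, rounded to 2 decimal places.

29.82

c̄ = (21 + 17 + 12 + 12 + 22 + 11 + 15 + 7 + 19 + 15 + 16 + 18 + 24 + 23 + 23 + 17 + 20 + 20) / 18 = 312 / 18 = 17.3333
UCL = c̄ + 3√c̄ = 17.3333 + 3 × √17.3333 = 17.3333 + 3 × 4.1633 = 29.8233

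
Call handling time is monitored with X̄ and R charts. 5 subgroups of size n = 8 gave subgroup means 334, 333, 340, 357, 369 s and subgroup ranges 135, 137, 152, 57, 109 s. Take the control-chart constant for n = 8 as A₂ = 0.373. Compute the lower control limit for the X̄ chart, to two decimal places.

302.59

X̄̄ = (334 + 333 + 340 + 357 + 369) / 5 = 1733.0000 / 5 = 346.6000
R̄ = (135 + 137 + 152 + 57 + 109) / 5 = 590.0000 / 5 = 118.0000
LCL = X̄̄ − A₂·R̄ = 346.6000 − 0.373 × 118.0000 = 302.5860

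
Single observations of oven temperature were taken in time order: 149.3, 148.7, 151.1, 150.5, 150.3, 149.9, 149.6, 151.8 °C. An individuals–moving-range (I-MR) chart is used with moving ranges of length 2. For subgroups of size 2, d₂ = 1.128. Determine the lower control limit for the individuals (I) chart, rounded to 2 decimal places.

147.60

X̄ = (149.3 + 148.7 + 151.1 + 150.5 + 150.3 + 149.9 + 149.6 + 151.8) / 8 = 150.1500
Moving ranges: 0.6, 2.4, 0.6, 0.2, 0.4, 0.3, 2.2; M̄R̄ = 6.7000 / 7 = 0.9571
LCL = X̄ − 3·M̄R̄/d₂ = 150.1500 − 3 × 0.9571 / 1.128 = 147.6044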